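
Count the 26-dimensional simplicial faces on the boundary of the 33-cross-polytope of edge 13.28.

Number of 26-faces = 2^(26+1) · C(33,26+1) = 134217728 · 1107568 = 148655260565504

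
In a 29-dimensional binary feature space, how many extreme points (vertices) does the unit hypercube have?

An n-cube has 2^n vertices; for n = 29 that is 2^29 = 536870912.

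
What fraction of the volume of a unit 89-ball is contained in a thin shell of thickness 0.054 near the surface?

1 - (1-0.054)^89 ≈ 0.99285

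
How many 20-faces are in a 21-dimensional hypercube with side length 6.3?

Choose 20 of 21 axes to span the face (C(21,20) = 21 ways), then fix each of the remaining 1 coordinate at one of its two extreme values (2^1 = 2 ways): 21·2 = 42.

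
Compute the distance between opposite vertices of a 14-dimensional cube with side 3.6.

Diagonal = √14 · 3.6 ≈ 13.47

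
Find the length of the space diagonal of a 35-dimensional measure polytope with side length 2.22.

Diagonal = √35 · 2.22 ≈ 13.1337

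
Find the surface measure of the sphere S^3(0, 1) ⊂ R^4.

S = n·V_n(r)/r = 4·V_4(1)/1 (volume-to-surface relation), giving 2·π^2 ≈ 19.7392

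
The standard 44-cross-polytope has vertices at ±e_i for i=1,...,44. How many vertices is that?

Number of vertices = 2n = 88.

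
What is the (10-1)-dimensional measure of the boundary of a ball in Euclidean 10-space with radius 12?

The surface area of an n-ball is 2π^(n/2) r^(n-1) / Γ(n/2). For n=10, r=12: 429981696·π^5 ≈ 1.31583e+11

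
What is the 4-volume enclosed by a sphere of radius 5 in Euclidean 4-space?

The n-ball volume is π^(n/2)·r^n/Γ(n/2+1). With n=4, r=5: V = 625·π^2/2 ≈ 3084.25.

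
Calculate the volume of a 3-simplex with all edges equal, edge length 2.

Volume = (√2/12) · 2³ = 0.942809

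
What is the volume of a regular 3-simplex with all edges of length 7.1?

Volume = (√2/12) · 7.1³ = 42.1802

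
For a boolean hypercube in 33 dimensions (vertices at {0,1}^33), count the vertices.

Number of vertices = 2^33 = 8589934592.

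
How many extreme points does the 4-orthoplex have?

The vertices are ±e_1, ..., ±e_4, so there are 2·4 = 8.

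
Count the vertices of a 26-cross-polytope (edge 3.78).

An n-cross-polytope has 2n vertices; here n = 26, giving 52.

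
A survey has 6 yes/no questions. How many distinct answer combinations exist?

Number of vertices = 2^6 = 64.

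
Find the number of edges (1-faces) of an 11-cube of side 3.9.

Choose 1 of 11 axes to span the face (C(11,1) = 11 ways), then fix each of the remaining 10 coordinates at one of its two extreme values (2^10 = 1024 ways): 11·1024 = 11264.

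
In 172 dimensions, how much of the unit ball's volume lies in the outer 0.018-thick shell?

1 - (1-0.018)^172 ≈ 0.956028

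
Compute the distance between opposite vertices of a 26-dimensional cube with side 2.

The space diagonal of an n-cube of side s is s√n. Here 2·√26 ≈ 10.198.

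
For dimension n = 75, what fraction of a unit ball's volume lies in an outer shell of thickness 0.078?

1 - (1-0.078)^75 ≈ 0.997736 ≈ 99.77%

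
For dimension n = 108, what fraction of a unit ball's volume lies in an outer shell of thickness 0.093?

1 - (1-0.093)^108 ≈ 0.999974 ≈ 99.997360%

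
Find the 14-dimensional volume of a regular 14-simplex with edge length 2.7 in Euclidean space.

V_14 = √(15) · 2.7^14 / (14! · 2^(14/2)) ≈ 3.79769e-07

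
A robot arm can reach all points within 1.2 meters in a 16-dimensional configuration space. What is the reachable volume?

The n-ball volume is π^(n/2)·r^n/Γ(n/2+1). With n=16, r=1.2: V ≈ 4.35089.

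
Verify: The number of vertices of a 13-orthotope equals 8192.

True. The 13-cube has 2^13 = 8192 vertices.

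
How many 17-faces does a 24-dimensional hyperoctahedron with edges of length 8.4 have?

f_17(24-orthoplex) = 2^18 · (24 choose 18) = 35283533824.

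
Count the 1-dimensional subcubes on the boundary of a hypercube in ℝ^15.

An n-cube has C(n,k)·2^(n-k) k-faces. Here C(15,1)·2^14 = 15·16384 = 245760.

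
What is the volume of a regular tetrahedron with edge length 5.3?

Volume = (√2/12) · 5.3³ = 17.5453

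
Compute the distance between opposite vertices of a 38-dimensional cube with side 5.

Diagonal = √38 · 5 ≈ 30.8221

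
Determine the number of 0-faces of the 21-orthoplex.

Each 0-face is the convex hull of 1 vertex, one chosen as ±e_i from each of 1 distinct axis: 2^1·C(21,1) = 42.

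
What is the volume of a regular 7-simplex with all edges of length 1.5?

V = (1.5^7 / 7!) · √((7+1) / 2^7) ≈ 0.000847517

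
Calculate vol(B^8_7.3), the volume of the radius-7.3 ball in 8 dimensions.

Volume = π^{8/2}·(7.3)^8/Γ(5) ≈ 3.27319e+07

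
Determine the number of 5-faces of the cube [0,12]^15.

f_5(15-cube) = (15 choose 5) · 2^10 = 3075072.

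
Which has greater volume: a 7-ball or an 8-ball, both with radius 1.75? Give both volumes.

V_7(1.75) ≈ 237.491. V_8(1.75) ≈ 357.02. The 8-ball is larger.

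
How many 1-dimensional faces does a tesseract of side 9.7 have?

An n-cube has C(n,k)·2^(n-k) k-faces. Here C(4,1)·2^3 = 4·8 = 32.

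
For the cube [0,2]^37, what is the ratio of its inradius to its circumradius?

Ratio = (s/2)/(s√37/2) = 37^(-1/2) ≈ 0.164399.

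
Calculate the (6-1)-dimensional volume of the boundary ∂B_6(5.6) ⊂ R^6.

S_6(5.6) = 2·π^(6/2)·(5.6)^5 / Γ(6/2) ≈ 170761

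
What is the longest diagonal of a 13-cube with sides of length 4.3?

The space diagonal of an n-cube of side s is s√n. Here 4.3·√13 ≈ 15.5039.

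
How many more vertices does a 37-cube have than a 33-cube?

The 37-cube has 2^37 = 137438953472 vertices. The 33-cube has 2^33 = 8589934592 vertices. Difference: 137438953472 - 8589934592 = 128849018880.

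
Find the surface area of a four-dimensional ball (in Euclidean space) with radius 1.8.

S = n·V_n(r)/r = 4·V_4(1.8)/1.8 (volume-to-surface relation), giving 115.119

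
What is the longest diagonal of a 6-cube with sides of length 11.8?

Diagonal = √6 · 11.8 ≈ 28.904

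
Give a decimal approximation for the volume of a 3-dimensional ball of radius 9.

V = 972·π ≈ 3053.63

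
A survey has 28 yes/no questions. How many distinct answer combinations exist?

The 28-cube has 2^28 = 268435456 vertices.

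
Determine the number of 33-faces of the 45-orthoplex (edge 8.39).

f_33(45-orthoplex) = 2^34 · (45 choose 34) = 174385909873445437440.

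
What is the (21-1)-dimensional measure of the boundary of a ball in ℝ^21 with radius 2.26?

S = n·V_n(r)/r = 21·V_21(2.26)/2.26 (volume-to-surface relation), giving 3.53945e+06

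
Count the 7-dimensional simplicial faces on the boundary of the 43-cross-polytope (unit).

An n-cross-polytope has 2^(k+1)·C(n,k+1) k-faces. Here 2^8·C(43,8) = 256·145008513 = 37122179328.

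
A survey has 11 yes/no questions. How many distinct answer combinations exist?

The 11-cube has 2^11 = 2048 vertices.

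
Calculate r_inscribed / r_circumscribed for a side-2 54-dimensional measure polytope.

r_in / r_out = (2/2) / (2√54/2) = 1/√54 ≈ 0.136083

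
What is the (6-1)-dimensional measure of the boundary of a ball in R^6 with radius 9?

S = n·V_n(r)/r = 6·V_6(9)/9 (volume-to-surface relation), giving 59049·π^3 ≈ 1.83089e+06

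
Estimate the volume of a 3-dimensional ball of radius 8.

Volume = π^{3/2}·(8)^3/Γ(5/2) = 2048·π/3 ≈ 2144.66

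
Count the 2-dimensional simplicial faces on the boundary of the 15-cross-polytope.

Number of 2-faces = 2^(2+1) · C(15,2+1) = 8 · 455 = 3640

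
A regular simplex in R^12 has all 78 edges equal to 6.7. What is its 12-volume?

V_12 = √(13) · 6.7^12 / (12! · 2^(12/2)) ≈ 0.962393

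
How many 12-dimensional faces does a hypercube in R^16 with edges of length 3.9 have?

An n-cube has C(n,k)·2^(n-k) k-faces. Here C(16,12)·2^4 = 1820·16 = 29120.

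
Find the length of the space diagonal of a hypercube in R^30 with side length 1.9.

d = √(1.9² + 1.9² + ... + 1.9²) [30 terms] = √(30·1.9²) = 1.9√30 ≈ 10.4067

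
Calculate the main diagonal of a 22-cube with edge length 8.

The space diagonal of an n-cube of side s is s√n. Here 8·√22 ≈ 37.5233.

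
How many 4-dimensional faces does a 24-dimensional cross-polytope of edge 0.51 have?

An n-cross-polytope has 2^(k+1)·C(n,k+1) k-faces. Here 2^5·C(24,5) = 32·42504 = 1360128.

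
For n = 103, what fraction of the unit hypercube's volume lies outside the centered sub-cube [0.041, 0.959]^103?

Shell fraction = 1 - (1-0.082)^103 ≈ 0.999851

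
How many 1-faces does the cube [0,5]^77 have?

Number of 1-faces = C(77,1)·2^(77-1) = 77·75557863725914323419136 = 5817955506895402903273472.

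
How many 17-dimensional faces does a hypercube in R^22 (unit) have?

An n-cube has C(n,k)·2^(n-k) k-faces. Here C(22,17)·2^5 = 26334·32 = 842688.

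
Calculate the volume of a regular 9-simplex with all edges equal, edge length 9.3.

V = (9.3^9 / 9!) · √((9+1) / 2^9) ≈ 200.423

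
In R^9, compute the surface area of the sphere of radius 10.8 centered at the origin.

The surface area of an n-ball is 2π^(n/2) r^(n-1) / Γ(n/2). For n=9, r=10.8: 5.49478e+09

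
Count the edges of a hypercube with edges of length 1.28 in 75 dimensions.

Each of the 2^75 = 37778931862957161709568 vertices has degree 75; total edges = 75·2^75/2 = 1416709944860893564108800.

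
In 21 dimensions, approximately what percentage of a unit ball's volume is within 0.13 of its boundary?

1 - (1-0.13)^21 ≈ 0.946309 ≈ 94.63%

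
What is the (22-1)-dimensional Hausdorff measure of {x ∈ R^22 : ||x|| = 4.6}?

S_22(4.6) = 2·π^(22/2)·(4.6)^21 / Γ(22/2) ≈ 1.34224e+13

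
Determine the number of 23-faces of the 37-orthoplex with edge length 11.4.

An n-cross-polytope has 2^(k+1)·C(n,k+1) k-faces. Here 2^24·C(37,24) = 16777216·3562467300 = 59768283385036800.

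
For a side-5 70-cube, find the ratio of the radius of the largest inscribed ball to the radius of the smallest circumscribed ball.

r_in = 5/2 (half the side); r_out = 5√70/2 (half the diagonal). Ratio = 1/√70 ≈ 0.119523.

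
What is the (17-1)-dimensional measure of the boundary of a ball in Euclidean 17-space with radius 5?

The surface area of an n-ball is 2π^(n/2) r^(n-1) / Γ(n/2). For n=17, r=5: 3125000000000·π^8/81081 ≈ 3.65704e+11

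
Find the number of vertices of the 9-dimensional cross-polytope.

An n-cross-polytope has 2n vertices; here n = 9, giving 18.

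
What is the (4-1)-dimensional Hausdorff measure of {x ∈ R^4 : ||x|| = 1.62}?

|∂B_4(1.62)| ≈ 83.9218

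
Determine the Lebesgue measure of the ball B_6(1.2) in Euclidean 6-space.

Volume = π^{6/2}·(1.2)^6/Γ(4) ≈ 15.4307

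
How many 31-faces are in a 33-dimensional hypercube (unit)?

f_31(33-cube) = (33 choose 31) · 2^2 = 2112.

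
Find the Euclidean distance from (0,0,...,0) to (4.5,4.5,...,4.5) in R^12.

d = √(4.5² + 4.5² + ... + 4.5²) [12 terms] = √(12·4.5²) = 4.5√12 ≈ 15.5885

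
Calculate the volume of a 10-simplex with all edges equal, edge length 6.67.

V = (6.67^10 / 10!) · √((10+1) / 2^10) ≈ 4.97785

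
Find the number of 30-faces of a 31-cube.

Choose 30 of 31 axes to span the face (C(31,30) = 31 ways), then fix each of the remaining 1 coordinate at one of its two extreme values (2^1 = 2 ways): 31·2 = 62.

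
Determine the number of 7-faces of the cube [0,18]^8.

Number of 7-faces = C(8,7) · 2^(8-7) = 8 · 2 = 16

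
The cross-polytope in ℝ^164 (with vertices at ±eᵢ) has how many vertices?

Number of vertices = 2n = 328.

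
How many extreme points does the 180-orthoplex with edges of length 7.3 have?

An n-cross-polytope has 2n vertices; here n = 180, giving 360.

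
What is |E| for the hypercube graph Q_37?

Number of 1-faces = C(37,1)·2^(37-1) = 37·68719476736 = 2542620639232.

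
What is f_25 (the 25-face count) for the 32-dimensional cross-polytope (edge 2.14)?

Each 25-face is the convex hull of 26 vertices, one chosen as ±e_i from each of 26 distinct axes: 2^26·C(32,26) = 60813515685888.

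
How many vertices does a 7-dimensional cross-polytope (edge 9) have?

An n-cross-polytope has 2n vertices; here n = 7, giving 14.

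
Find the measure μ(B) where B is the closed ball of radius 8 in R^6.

The n-ball volume is π^(n/2)·r^n/Γ(n/2+1). With n=6, r=8: V = 131072·π^3/3 ≈ 1.35468e+06.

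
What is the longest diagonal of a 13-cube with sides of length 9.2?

||(9.2,9.2,...,9.2)|| = √(13)·9.2 ≈ 33.1711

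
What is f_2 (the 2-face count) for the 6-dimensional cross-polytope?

f_2(6-orthoplex) = 2^3 · (6 choose 3) = 160.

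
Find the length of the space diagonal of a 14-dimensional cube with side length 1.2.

The space diagonal of an n-cube of side s is s√n. Here 1.2·√14 ≈ 4.48999.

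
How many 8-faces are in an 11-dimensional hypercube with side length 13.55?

f_8(11-cube) = (11 choose 8) · 2^3 = 1320.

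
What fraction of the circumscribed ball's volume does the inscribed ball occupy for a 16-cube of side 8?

V_in / V_out = (r_in/r_out)^16 = (1/√16)^16 = 16^(-16/2) ≈ 2.32831e-10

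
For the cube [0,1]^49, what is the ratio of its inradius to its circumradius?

r_in / r_out = (1/2) / (1√49/2) = 1/√49 ≈ 0.142857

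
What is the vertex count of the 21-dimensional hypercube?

An n-cube has 2^n vertices; for n = 21 that is 2^21 = 2097152.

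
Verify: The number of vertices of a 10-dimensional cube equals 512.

False. The 10-cube has 2^10 = 1024 vertices.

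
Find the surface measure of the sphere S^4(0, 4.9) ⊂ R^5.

S_5(4.9) = 2·π^(5/2)·(4.9)^4 / Γ(5/2) ≈ 15172.3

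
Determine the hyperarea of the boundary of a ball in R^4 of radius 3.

S_4(3) = 2·π^(4/2)·(3)^3 / Γ(4/2) = 54·π^2 ≈ 532.959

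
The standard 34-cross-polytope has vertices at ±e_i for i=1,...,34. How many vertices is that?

Number of vertices = 2n = 68.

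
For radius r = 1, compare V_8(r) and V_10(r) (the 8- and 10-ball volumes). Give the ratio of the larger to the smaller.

V_8(1) ≈ 4.05871, V_10(1) ≈ 2.55016. The 8-ball is larger by a factor of 1.592.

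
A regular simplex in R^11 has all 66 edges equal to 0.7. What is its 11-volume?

Volume = 0.7^11 · √(12/2^11) / 11! ≈ 3.79183e-11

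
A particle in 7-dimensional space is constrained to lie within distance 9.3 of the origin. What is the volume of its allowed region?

Volume = π^{7/2}·(9.3)^7/Γ(9/2) ≈ 2.8429e+07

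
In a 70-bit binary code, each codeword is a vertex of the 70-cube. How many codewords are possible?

Each vertex is a binary string of length 70, so there are 2^70 = 1180591620717411303424.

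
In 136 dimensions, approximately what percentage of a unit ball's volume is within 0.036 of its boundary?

1 - (1-0.036)^136 ≈ 0.993169 ≈ 99.32%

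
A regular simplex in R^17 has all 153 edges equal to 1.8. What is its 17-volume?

V = (1.8^17 / 17!) · √((17+1) / 2^17) ≈ 7.20187e-13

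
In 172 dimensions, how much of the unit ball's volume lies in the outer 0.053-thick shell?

Shell fraction = 1 - (1-0.053)^172 ≈ 0.999914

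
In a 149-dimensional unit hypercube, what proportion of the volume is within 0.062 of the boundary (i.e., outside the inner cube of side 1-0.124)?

1 - (1 - 2·0.062)^149 = 1 - 0.876^149 ≈ 0.9999999973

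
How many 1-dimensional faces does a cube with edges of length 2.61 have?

f_1(3-cube) = (3 choose 1) · 2^2 = 12.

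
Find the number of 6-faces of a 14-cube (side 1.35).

Choose 6 of 14 axes to span the face (C(14,6) = 3003 ways), then fix each of the remaining 8 coordinates at one of its two extreme values (2^8 = 256 ways): 3003·256 = 768768.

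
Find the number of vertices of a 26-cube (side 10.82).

Each vertex is a binary string of length 26, so there are 2^26 = 67108864.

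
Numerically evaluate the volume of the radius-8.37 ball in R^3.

The n-ball volume is π^(n/2)·r^n/Γ(n/2+1). With n=3, r=8.37: V ≈ 2456.21.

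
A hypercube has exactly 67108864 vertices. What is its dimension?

2^n = 67108864 ⇒ n = log_2(67108864) = 26.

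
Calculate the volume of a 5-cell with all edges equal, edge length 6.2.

Volume = 6.2^4 · √(5/2^4) / 4! ≈ 34.4176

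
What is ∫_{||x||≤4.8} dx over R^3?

V_3(4.8) = π^(3/2) · (4.8)^3 / Γ(3/2 + 1) ≈ 463.247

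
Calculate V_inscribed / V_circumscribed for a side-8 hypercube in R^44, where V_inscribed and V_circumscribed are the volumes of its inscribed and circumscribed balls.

V_in/V_out = n^(-n/2) = 44^(-44/2) ≈ 6.98299e-37.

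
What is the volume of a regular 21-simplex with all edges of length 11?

Volume = 11^21 · √(22/2^21) / 21! ≈ 0.469136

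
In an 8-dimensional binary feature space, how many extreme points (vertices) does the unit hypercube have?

Number of vertices = 2^8 = 256.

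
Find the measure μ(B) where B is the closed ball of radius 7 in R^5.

The n-ball volume is π^(n/2)·r^n/Γ(n/2+1). With n=5, r=7: V = 134456·π^2/15 ≈ 88468.5.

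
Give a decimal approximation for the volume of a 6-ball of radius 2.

The n-ball volume is π^(n/2)·r^n/Γ(n/2+1). With n=6, r=2: V = 32·π^3/3 ≈ 330.734.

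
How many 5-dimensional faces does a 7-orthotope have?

Choose 5 of 7 axes to span the face (C(7,5) = 21 ways), then fix each of the remaining 2 coordinates at one of its two extreme values (2^2 = 4 ways): 21·4 = 84.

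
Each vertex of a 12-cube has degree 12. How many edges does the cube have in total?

An n-cube has n·2^(n-1) edges. With n = 12: 12·2048 = 24576.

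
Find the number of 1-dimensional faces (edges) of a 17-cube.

The 17-cube has n·2^(n-1) = 17·2^16 = 17·65536 = 1114112 edges.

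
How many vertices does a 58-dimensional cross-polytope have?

The 58-dimensional cross-polytope has 2n = 2·58 = 116 vertices.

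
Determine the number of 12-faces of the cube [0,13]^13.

f_12(13-cube) = (13 choose 12) · 2^1 = 26.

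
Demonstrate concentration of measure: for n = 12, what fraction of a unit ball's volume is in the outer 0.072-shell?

1 - (1-0.072)^12 ≈ 0.592079 ≈ 59.21%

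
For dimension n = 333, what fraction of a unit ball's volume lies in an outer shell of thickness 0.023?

1 - (1-0.023)^333 ≈ 0.999569 ≈ 99.9569%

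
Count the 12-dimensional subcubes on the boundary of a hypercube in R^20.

Number of 12-faces = C(20,12) · 2^(20-12) = 125970 · 256 = 32248320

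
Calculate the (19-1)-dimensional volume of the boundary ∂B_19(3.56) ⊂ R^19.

The surface area of an n-ball is 2π^(n/2) r^(n-1) / Γ(n/2). For n=19, r=3.56: 7.47207e+09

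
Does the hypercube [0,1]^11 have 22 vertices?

False. The 11-cube has 2^11 = 2048 vertices.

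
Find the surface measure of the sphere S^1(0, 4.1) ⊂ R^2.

|∂B_2(4.1)| = 2πr = 2π·4.1 ≈ 25.7611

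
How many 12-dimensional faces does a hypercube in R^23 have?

Number of 12-faces = C(23,12) · 2^(23-12) = 1352078 · 2048 = 2769055744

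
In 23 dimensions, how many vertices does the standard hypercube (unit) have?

Number of vertices = 2^23 = 8388608.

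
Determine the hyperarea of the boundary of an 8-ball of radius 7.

S_8(7) = 2·π^(8/2)·(7)^7 / Γ(8/2) = 823543·π^4/3 ≈ 2.67402e+07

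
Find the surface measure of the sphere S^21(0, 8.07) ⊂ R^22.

S_22(8.07) = 2·π^(22/2)·(8.07)^21 / Γ(22/2) ≈ 1.79581e+18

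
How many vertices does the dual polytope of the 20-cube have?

The 20-dimensional cross-polytope has 2n = 2·20 = 40 vertices.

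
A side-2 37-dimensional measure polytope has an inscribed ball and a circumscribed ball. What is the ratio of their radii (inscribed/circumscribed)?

For an n-cube of any side s, the inradius is s/2 and the circumradius is s√n/2, so the ratio is 1/√37 ≈ 0.164399.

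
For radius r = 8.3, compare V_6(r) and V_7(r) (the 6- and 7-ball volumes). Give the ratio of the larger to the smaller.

V_6(8.3) ≈ 1.68953e+06, V_7(8.3) ≈ 1.28211e+07. The 7-ball is larger by a factor of 7.589.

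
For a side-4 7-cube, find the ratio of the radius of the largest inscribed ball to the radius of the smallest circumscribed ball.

r_in = 4/2 (half the side); r_out = 4√7/2 (half the diagonal). Ratio = 1/√7 ≈ 0.377964.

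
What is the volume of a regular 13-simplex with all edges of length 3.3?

For a regular n-simplex with edge a, V = (a^n / n!)·√((n+1)/2^n). With a=3.3, n=13: V ≈ 3.65401e-05.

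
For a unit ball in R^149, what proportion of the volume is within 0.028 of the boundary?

Shell fraction = 1 - (1-0.028)^149 ≈ 0.98547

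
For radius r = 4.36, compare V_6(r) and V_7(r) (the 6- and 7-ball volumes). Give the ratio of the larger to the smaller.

V_6(4.36) ≈ 35499.1, V_7(4.36) ≈ 141510. The 7-ball is larger by a factor of 3.986.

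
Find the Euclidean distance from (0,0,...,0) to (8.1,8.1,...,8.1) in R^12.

d = √(8.1² + 8.1² + ... + 8.1²) [12 terms] = √(12·8.1²) = 8.1√12 ≈ 28.0592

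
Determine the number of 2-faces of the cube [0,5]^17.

f_2(17-cube) = (17 choose 2) · 2^15 = 4456448.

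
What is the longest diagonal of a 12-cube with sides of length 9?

The space diagonal of an n-cube of side s is s√n. Here 9·√12 ≈ 31.1769.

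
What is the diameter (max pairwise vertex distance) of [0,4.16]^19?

Diagonal = √19 · 4.16 ≈ 18.133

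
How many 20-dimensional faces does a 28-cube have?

Choose 20 of 28 axes to span the face (C(28,20) = 3108105 ways), then fix each of the remaining 8 coordinates at one of its two extreme values (2^8 = 256 ways): 3108105·256 = 795674880.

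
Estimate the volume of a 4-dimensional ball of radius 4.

V = 128·π^2 ≈ 1263.31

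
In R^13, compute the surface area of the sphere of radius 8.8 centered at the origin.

The surface area of an n-ball is 2π^(n/2) r^(n-1) / Γ(n/2). For n=13, r=8.8: 2.55315e+12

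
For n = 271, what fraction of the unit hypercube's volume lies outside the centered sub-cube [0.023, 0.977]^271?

1 - (1 - 2·0.023)^271 = 1 - 0.954^271 ≈ 0.9999971318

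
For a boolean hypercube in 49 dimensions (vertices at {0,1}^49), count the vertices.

An n-cube has 2^n vertices; for n = 49 that is 2^49 = 562949953421312.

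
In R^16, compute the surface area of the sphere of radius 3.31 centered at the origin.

S_16(3.31) = 2·π^(16/2)·(3.31)^15 / Γ(16/2) ≈ 2.36167e+08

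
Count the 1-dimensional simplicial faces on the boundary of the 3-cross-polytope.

An n-cross-polytope has 2^(k+1)·C(n,k+1) k-faces. Here 2^2·C(3,2) = 4·3 = 12.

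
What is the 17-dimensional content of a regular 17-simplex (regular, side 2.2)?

Volume = 2.2^17 · √(18/2^17) / 17! ≈ 2.18272e-11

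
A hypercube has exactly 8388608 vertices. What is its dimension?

2^n = 8388608 ⇒ n = log_2(8388608) = 23.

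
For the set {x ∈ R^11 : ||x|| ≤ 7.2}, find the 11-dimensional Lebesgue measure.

The n-ball volume is π^(n/2)·r^n/Γ(n/2+1). With n=11, r=7.2: V ≈ 5.07881e+09.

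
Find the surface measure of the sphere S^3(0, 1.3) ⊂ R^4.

S = n·V_n(r)/r = 4·V_4(1.3)/1.3 (volume-to-surface relation), giving 43.367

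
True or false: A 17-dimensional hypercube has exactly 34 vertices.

False. The 17-cube has 2^17 = 131072 vertices.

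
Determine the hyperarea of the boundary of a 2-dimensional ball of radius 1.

The surface area of an n-ball is 2π^(n/2) r^(n-1) / Γ(n/2). For n=2, r=1: 2πr = 2π·1 ≈ 6.28319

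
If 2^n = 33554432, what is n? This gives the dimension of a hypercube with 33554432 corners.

n = log_2(33554432) = 25.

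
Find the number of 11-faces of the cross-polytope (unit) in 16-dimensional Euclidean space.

An n-cross-polytope has 2^(k+1)·C(n,k+1) k-faces. Here 2^12·C(16,12) = 4096·1820 = 7454720.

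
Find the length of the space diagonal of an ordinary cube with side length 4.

d = √(4² + 4² + ... + 4²) [3 terms] = √(3·4²) = 4√3 ≈ 6.9282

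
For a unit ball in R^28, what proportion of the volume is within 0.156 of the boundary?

V(inner)/V(outer) = ((1-0.156)/1)^28 ≈ 0.008661, so the shell fraction is 0.991339.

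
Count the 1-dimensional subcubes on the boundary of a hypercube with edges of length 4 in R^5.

An n-cube has C(n,k)·2^(n-k) k-faces. Here C(5,1)·2^4 = 5·16 = 80.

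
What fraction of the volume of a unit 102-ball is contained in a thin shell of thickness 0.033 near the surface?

V(inner)/V(outer) = ((1-0.033)/1)^102 ≈ 0.03262, so the shell fraction is 0.967379.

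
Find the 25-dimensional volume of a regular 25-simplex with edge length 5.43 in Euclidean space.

V_25 = √(26) · 5.43^25 / (25! · 2^(25/2)) ≈ 1.33034e-10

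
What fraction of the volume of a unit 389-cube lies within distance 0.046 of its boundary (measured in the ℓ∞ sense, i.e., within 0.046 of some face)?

1 - (1 - 2·0.046)^389 = 1 - 0.908^389 ≈ 1 - 4.959e-17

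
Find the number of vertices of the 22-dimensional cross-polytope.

The vertices are ±e_1, ..., ±e_22, so there are 2·22 = 44.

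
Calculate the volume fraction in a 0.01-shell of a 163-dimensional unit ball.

Shell fraction = 1 - (1-0.01)^163 ≈ 0.805671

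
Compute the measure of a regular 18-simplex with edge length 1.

Volume = 1^18 · √(19/2^18) / 18! ≈ 1.32974e-18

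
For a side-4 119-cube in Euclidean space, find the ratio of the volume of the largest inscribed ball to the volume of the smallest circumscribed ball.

V_in / V_out = (r_in/r_out)^119 = (1/√119)^119 = 119^(-119/2) ≈ 3.19857e-124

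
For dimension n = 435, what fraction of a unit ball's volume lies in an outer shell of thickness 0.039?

1 - (1-0.039)^435 ≈ 0.9999999695 ≈ 99.999997%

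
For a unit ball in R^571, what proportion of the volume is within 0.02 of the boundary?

V(inner)/V(outer) = ((1-0.02)/1)^571 ≈ 9.774e-06, so the shell fraction is 0.99999.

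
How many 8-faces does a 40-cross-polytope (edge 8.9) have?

Each 8-face is the convex hull of 9 vertices, one chosen as ±e_i from each of 9 distinct axes: 2^9·C(40,9) = 140000706560.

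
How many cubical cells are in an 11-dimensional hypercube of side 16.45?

Choose 3 of 11 axes to span the face (C(11,3) = 165 ways), then fix each of the remaining 8 coordinates at one of its two extreme values (2^8 = 256 ways): 165·256 = 42240.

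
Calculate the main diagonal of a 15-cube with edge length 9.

d = √(9² + 9² + ... + 9²) [15 terms] = √(15·9²) = 9√15 ≈ 34.8569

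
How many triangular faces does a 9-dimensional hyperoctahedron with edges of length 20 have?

Number of 2-faces = 2^(2+1) · C(9,2+1) = 8 · 84 = 672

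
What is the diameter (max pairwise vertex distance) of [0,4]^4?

The space diagonal of an n-cube of side s is s√n. Here 4·√4 = 8.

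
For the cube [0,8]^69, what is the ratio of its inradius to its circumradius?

Ratio = (s/2)/(s√69/2) = 69^(-1/2) ≈ 0.120386.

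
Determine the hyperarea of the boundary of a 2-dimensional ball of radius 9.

The surface area of an n-ball is 2π^(n/2) r^(n-1) / Γ(n/2). For n=2, r=9: 2πr = 2π·9 ≈ 56.5487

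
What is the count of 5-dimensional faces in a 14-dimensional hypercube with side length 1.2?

An n-cube has C(n,k)·2^(n-k) k-faces. Here C(14,5)·2^9 = 2002·512 = 1025024.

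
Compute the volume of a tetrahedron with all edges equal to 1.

Volume = (√2/12) · 1³ = 0.117851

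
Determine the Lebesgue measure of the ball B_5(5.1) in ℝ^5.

The n-ball volume is π^(n/2)·r^n/Γ(n/2+1). With n=5, r=5.1: V ≈ 18161.4.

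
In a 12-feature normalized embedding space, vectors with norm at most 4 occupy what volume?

V = 1048576·π^6/45 ≈ 2.2402e+07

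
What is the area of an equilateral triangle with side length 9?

Area = (√3/4) · 9² = 35.074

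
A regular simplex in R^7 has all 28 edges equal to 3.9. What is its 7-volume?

For a regular n-simplex with edge a, V = (a^n / n!)·√((n+1)/2^n). With a=3.9, n=7: V ≈ 0.680709.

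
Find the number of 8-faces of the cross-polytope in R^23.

Each 8-face is the convex hull of 9 vertices, one chosen as ±e_i from each of 9 distinct axes: 2^9·C(23,9) = 418401280.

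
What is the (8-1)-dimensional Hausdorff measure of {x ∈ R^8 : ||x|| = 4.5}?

S = n·V_n(r)/r = 8·V_8(4.5)/4.5 (volume-to-surface relation), giving 1594323·π^4/128 ≈ 1.21329e+06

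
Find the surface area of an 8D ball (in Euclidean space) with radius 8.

S = n·V_n(r)/r = 8·V_8(8)/8 (volume-to-surface relation), giving 2097152·π^4/3 ≈ 6.80939e+07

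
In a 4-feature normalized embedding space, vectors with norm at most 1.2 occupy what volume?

The n-ball volume is π^(n/2)·r^n/Γ(n/2+1). With n=4, r=1.2: V ≈ 10.2328.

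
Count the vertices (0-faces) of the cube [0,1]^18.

Each vertex is a binary string of length 18, so there are 2^18 = 262144.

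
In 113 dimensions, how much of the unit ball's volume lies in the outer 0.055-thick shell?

Shell fraction = 1 - (1-0.055)^113 ≈ 0.998326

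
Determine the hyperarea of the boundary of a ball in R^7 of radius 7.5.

|∂B_7(7.5)| = 759375·π^3/4 ≈ 5.88635e+06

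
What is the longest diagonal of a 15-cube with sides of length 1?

||(1,1,...,1)|| = √(15)·1 ≈ 3.87298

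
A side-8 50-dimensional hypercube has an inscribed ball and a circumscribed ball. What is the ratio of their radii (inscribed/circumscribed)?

Ratio = (s/2)/(s√50/2) = 50^(-1/2) ≈ 0.141421.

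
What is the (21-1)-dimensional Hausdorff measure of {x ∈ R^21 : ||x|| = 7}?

S_21(7) = 2·π^(21/2)·(7)^20 / Γ(21/2) = 23344937339644196864·π^10/93532725 ≈ 2.33737e+16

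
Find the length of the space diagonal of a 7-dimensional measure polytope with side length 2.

Diagonal = √7 · 2 ≈ 5.2915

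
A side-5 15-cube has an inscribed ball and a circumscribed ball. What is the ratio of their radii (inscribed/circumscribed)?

r_in = 5/2 (half the side); r_out = 5√15/2 (half the diagonal). Ratio = 1/√15 ≈ 0.258199.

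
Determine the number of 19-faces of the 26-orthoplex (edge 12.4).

Each 19-face is the convex hull of 20 vertices, one chosen as ±e_i from each of 20 distinct axes: 2^20·C(26,20) = 241413652480.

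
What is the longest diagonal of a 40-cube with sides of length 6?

The space diagonal of an n-cube of side s is s√n. Here 6·√40 ≈ 37.9473.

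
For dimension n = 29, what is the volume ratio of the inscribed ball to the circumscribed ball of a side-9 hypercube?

V_in/V_out = n^(-n/2) = 29^(-29/2) ≈ 6.24064e-22.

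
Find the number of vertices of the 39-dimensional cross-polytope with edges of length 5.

The vertices are ±e_1, ..., ±e_39, so there are 2·39 = 78.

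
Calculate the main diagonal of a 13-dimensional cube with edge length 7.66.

d = √(7.66² + 7.66² + ... + 7.66²) [13 terms] = √(13·7.66²) = 7.66√13 ≈ 27.6185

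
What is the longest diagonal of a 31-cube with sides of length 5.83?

Diagonal = √31 · 5.83 ≈ 32.4601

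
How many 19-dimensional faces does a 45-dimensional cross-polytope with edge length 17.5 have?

Each 19-face is the convex hull of 20 vertices, one chosen as ±e_i from each of 20 distinct axes: 2^20·C(45,20) = 3323850475570200576.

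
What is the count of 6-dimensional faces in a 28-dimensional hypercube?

Choose 6 of 28 axes to span the face (C(28,6) = 376740 ways), then fix each of the remaining 22 coordinates at one of its two extreme values (2^22 = 4194304 ways): 376740·4194304 = 1580162088960.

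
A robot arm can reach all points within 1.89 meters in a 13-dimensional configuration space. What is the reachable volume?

V_13(1.89) = π^(13/2) · (1.89)^13 / Γ(13/2 + 1) ≈ 3575.57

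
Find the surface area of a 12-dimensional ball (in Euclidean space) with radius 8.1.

|∂B_12(8.1)| ≈ 1.57791e+11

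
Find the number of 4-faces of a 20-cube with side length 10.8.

An n-cube has C(n,k)·2^(n-k) k-faces. Here C(20,4)·2^16 = 4845·65536 = 317521920.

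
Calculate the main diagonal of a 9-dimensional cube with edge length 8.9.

Diagonal = √9 · 8.9 = 26.7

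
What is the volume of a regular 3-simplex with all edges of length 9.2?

Volume = (√2/12) · 9.2³ = 91.7693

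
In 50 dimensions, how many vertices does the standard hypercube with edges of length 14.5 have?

An n-cube has 2^n vertices; for n = 50 that is 2^50 = 1125899906842624.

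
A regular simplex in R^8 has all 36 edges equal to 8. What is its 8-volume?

Volume = 8^8 · √(9/2^8) / 8! ≈ 78.019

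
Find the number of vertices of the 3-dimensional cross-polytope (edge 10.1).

The 3-dimensional cross-polytope has 2n = 2·3 = 6 vertices.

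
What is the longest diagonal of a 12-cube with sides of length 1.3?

Diagonal = √12 · 1.3 ≈ 4.50333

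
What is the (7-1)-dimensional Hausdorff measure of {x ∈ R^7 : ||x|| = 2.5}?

The surface area of an n-ball is 2π^(n/2) r^(n-1) / Γ(n/2). For n=7, r=2.5: 3125·π^3/12 ≈ 8074.55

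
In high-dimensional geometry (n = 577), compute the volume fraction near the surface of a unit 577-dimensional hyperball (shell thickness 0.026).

1 - (1-0.026)^577 ≈ 0.9999997497 ≈ 99.999975%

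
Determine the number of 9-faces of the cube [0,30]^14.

An n-cube has C(n,k)·2^(n-k) k-faces. Here C(14,9)·2^5 = 2002·32 = 64064.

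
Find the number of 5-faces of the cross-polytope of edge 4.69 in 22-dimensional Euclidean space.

Number of 5-faces = 2^(5+1) · C(22,5+1) = 64 · 74613 = 4775232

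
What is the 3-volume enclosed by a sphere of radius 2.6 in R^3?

V_3(2.6) = π^(3/2) · (2.6)^3 / Γ(3/2 + 1) ≈ 73.6222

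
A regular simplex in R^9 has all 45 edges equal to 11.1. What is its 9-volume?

Volume = 11.1^9 · √(10/2^9) / 9! ≈ 985.165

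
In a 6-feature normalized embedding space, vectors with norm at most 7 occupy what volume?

Volume = π^{6/2}·(7)^6/Γ(4) = 117649·π^3/6 ≈ 607976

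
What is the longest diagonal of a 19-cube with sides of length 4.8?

||(4.8,4.8,...,4.8)|| = √(19)·4.8 ≈ 20.9227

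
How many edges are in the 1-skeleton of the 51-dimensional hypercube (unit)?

The 51-cube has n·2^(n-1) = 51·2^50 = 51·1125899906842624 = 57420895248973824 edges.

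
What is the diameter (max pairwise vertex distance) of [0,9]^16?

Diagonal = √16 · 9 = 36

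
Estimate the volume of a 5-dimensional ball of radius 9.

V = 157464·π^2/5 ≈ 310821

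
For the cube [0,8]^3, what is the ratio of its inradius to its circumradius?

r_in / r_out = (8/2) / (8√3/2) = 1/√3 ≈ 0.57735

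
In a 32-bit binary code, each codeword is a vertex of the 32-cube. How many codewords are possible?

The 32-cube has 2^32 = 4294967296 vertices.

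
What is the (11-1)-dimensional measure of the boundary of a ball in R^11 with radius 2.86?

S = n·V_n(r)/r = 11·V_11(2.86)/2.86 (volume-to-surface relation), giving 758853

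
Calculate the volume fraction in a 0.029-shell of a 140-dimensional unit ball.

Shell fraction = 1 - (1-0.029)^140 ≈ 0.983756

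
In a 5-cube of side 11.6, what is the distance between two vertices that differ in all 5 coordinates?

||(11.6,11.6,...,11.6)|| = √(5)·11.6 ≈ 25.9384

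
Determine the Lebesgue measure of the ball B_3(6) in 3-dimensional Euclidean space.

V_3(6) = π^(3/2) · (6)^3 / Γ(3/2 + 1) = 288·π ≈ 904.779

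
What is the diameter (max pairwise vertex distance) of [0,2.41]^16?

d = √(2.41² + 2.41² + ... + 2.41²) [16 terms] = √(16·2.41²) = 2.41√16 = 9.64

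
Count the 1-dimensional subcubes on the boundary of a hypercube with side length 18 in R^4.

Choose 1 of 4 axes to span the face (C(4,1) = 4 ways), then fix each of the remaining 3 coordinates at one of its two extreme values (2^3 = 8 ways): 4·8 = 32.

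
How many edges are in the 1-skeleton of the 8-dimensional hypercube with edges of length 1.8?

Number of 1-faces = C(8,1)·2^(8-1) = 8·128 = 1024.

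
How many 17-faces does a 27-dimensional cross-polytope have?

f_17(27-orthoplex) = 2^18 · (27 choose 18) = 1228623052800.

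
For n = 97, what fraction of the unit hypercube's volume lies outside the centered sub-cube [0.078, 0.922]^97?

Shell fraction = 1 - (1-0.156)^97 ≈ 0.9999999283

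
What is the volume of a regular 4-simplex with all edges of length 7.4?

V = (7.4^4 / 4!) · √((4+1) / 2^4) ≈ 69.8459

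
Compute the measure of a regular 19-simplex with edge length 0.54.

V_19 = √(20) · 0.54^19 / (19! · 2^(19/2)) ≈ 4.17943e-25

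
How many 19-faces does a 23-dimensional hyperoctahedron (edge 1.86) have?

Each 19-face is the convex hull of 20 vertices, one chosen as ±e_i from each of 20 distinct axes: 2^20·C(23,20) = 1857028096.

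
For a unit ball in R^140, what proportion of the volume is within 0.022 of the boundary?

V(inner)/V(outer) = ((1-0.022)/1)^140 ≈ 0.04441, so the shell fraction is 0.955594.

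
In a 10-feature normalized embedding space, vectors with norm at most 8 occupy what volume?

V_10(8) = π^(10/2) · (8)^10 / Γ(10/2 + 1) = 134217728·π^5/15 ≈ 2.73822e+09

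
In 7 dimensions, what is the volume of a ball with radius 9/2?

V = 1594323·π^3/280 ≈ 176550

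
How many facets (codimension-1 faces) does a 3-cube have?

f_2(3-cube) = (3 choose 2) · 2^1 = 6.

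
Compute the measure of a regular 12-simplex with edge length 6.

Volume = 6^12 · √(13/2^12) / 12! ≈ 0.256018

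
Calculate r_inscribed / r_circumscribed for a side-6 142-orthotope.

Ratio = (s/2)/(s√142/2) = 142^(-1/2) ≈ 0.0839181.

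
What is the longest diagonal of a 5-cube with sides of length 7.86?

The space diagonal of an n-cube of side s is s√n. Here 7.86·√5 ≈ 17.5755.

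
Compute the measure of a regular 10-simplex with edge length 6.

V = (6^10 / 10!) · √((10+1) / 2^10) ≈ 1.72701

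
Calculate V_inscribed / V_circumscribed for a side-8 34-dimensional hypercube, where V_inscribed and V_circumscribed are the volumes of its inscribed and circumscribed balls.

V_in/V_out = n^(-n/2) = 34^(-34/2) ≈ 9.22271e-27.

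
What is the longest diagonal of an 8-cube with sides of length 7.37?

d = √(7.37² + 7.37² + ... + 7.37²) [8 terms] = √(8·7.37²) = 7.37√8 ≈ 20.8455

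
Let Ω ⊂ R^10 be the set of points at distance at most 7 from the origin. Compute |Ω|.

The n-ball volume is π^(n/2)·r^n/Γ(n/2+1). With n=10, r=7: V = 282475249·π^5/120 ≈ 7.20358e+08.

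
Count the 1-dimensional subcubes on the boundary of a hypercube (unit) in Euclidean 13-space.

Number of 1-faces = C(13,1) · 2^(13-1) = 13 · 4096 = 53248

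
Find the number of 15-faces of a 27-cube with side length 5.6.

Number of 15-faces = C(27,15) · 2^(27-15) = 17383860 · 4096 = 71204290560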